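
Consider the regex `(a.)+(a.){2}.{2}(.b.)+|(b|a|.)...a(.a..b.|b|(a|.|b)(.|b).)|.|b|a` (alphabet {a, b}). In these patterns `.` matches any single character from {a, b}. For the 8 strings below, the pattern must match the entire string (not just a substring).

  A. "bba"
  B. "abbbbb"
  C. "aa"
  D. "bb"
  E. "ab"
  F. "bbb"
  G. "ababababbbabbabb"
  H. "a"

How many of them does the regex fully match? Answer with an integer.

2

A → no match
B → no match
C → no match
D → no match
E → no match
F → no match
G → match
H → match
Total matched: 2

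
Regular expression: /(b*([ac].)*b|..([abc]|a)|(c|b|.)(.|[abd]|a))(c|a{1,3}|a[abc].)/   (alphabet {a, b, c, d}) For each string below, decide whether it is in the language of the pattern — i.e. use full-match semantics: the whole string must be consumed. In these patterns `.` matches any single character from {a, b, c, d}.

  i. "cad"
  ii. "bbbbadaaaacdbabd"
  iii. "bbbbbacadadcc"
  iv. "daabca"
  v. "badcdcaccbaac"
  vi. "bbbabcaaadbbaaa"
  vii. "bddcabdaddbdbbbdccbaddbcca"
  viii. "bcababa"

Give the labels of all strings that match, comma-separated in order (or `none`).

i. "cad" → no match
ii → match
iii → no match
iv. "daabca" → no match
v → match
vi → no match
vii → no match
viii. "bcababa" → match

ii, v, viii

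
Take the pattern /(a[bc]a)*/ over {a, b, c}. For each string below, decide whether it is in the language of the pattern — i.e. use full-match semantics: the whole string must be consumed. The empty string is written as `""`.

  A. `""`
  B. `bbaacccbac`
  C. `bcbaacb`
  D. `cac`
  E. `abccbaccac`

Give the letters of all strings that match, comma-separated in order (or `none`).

A → match
B → no match
C → no match
D → no match
E → no match

A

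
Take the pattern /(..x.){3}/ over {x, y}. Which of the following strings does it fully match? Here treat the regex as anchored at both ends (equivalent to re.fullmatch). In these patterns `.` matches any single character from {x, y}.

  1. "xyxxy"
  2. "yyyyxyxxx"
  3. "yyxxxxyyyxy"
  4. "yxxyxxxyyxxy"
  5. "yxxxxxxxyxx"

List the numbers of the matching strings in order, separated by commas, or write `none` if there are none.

4

1. "xyxxy" → no match
2. "yyyyxyxxx" → no match
3. "yyxxxxyyyxy" → no match
4. "yxxyxxxyyxxy" → match
5. "yxxxxxxxyxx" → no match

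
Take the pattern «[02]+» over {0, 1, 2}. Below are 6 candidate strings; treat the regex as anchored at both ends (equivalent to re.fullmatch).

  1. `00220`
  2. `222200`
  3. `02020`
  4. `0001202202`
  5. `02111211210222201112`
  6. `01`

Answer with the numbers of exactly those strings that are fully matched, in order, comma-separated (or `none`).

1, 2, 3

1. `00220` → match
2. `222200` → match
3. `02020` → match
4. `0001202202` → no match
5 → no match
6. `01` → no match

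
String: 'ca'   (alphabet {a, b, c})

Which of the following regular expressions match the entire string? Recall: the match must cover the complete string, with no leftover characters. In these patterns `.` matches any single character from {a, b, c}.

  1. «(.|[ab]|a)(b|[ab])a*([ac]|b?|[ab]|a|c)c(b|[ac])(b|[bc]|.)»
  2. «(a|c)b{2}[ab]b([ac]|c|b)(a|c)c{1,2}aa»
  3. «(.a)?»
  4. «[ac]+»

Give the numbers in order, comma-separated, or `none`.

3, 4

1 → no match
2 → no match — must end with 'caa'
3 → match
4 → match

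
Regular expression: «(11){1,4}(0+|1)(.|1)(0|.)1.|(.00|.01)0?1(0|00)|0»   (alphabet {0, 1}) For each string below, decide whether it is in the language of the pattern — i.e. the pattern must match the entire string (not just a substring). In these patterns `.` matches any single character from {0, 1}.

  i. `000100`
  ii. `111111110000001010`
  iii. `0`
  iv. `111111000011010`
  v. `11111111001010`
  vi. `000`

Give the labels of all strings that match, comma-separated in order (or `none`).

i, ii, iii, v

i. `000100` → match
ii → match
iii. `0` → match
iv → no match
v → match
vi. `000` → no match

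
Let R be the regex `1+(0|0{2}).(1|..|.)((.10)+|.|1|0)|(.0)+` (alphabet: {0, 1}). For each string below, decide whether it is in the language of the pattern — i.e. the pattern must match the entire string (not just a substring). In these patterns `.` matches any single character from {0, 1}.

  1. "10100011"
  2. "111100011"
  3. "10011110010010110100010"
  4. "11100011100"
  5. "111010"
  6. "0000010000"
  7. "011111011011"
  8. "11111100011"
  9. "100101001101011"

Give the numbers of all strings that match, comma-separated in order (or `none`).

2, 8

1 → no match
2 → match
3 → no match
4 → no match
5 → no match
6 → no match
7 → no match
8 → match
9 → no match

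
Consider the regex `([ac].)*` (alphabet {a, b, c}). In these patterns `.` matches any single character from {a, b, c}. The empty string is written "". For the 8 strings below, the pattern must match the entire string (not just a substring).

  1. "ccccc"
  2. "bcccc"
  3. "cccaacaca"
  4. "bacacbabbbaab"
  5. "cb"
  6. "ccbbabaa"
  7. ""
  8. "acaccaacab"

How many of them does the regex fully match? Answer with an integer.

3

1 → no match
2 → no match
3 → no match
4 → no match
5 → match
6 → no match
7 → match
8 → match
Total matched: 3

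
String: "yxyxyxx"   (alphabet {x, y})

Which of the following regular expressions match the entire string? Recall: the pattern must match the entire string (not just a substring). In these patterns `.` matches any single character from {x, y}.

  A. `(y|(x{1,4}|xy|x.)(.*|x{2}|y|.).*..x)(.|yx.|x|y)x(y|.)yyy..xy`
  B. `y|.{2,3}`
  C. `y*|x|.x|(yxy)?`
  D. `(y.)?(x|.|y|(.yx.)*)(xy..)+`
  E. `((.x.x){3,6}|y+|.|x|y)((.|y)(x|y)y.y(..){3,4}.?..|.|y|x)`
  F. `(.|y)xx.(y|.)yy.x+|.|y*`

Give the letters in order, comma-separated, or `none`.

A → no match — must end with "xy"
B → no match
C → no match
D → match
E → no match
F → no match

D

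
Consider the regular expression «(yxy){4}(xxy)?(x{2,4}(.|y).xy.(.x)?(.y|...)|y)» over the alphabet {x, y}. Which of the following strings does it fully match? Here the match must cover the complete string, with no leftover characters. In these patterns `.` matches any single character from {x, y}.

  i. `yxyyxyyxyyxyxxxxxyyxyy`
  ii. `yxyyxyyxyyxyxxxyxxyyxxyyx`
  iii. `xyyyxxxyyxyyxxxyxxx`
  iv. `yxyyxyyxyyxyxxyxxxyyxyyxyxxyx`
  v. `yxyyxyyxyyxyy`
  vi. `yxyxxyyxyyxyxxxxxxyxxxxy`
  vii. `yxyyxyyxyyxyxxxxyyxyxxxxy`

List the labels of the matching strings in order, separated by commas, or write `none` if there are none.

i → match
ii → match
iii → no match — must start with `yxy`
iv → no match
v → match
vi → no match
vii → match

i, ii, v, vii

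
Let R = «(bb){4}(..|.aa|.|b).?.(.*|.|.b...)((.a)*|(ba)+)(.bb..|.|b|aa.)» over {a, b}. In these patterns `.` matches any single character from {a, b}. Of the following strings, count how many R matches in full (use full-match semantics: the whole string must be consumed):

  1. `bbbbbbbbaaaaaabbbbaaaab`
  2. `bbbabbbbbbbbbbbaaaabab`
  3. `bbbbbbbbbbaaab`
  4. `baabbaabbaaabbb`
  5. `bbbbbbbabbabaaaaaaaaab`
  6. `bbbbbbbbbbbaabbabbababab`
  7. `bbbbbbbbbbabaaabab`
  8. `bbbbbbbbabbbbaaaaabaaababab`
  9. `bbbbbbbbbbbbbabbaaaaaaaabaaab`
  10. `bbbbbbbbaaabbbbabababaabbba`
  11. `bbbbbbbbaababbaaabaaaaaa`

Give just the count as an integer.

1 → match
2 → no match
3 → match
4 → no match — must start with `bb`
5 → no match
6 → match
7 → match
8 → match
9 → match
10 → match
11 → match
Total matched: 8

8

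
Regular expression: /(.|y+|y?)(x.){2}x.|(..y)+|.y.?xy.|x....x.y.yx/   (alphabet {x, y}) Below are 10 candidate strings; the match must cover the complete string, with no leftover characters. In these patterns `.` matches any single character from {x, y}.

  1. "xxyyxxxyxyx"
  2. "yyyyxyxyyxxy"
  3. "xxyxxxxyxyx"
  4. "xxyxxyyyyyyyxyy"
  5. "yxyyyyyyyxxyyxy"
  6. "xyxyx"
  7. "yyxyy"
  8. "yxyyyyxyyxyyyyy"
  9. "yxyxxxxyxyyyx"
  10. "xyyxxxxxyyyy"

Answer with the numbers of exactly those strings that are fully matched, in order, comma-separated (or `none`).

1, 2, 3, 4, 5, 6, 7, 8

1 → match
2 → match
3 → match
4 → match
5 → match
6 → match
7 → match
8 → match
9 → no match
10 → no match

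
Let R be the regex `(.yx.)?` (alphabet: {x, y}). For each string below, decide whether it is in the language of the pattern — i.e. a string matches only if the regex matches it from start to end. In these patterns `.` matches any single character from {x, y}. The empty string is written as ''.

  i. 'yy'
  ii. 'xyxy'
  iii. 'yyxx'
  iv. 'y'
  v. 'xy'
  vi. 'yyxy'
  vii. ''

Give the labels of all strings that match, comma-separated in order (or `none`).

i → no match
ii → match
iii → match
iv → no match
v → no match
vi → match
vii → match

ii, iii, vi, vii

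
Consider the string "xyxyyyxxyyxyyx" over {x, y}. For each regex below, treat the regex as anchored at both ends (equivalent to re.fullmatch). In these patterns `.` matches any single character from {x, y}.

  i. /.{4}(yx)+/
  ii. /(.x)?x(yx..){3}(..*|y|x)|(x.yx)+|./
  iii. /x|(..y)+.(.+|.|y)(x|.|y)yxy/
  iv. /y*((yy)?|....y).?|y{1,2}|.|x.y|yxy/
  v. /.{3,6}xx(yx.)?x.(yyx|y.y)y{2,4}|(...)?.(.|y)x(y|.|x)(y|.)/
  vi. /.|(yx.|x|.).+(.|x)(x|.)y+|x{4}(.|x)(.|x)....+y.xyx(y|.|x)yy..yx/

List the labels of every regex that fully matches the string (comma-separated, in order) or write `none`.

ii

i → no match
ii → match
iii → no match
iv → no match
v → no match
vi → no match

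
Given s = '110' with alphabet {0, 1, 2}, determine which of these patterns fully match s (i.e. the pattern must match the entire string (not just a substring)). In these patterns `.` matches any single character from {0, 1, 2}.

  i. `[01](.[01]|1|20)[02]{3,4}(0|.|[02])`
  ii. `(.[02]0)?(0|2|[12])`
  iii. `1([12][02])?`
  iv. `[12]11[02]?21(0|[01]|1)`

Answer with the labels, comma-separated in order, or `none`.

iii

i → no match
ii → no match
iii → match
iv → no match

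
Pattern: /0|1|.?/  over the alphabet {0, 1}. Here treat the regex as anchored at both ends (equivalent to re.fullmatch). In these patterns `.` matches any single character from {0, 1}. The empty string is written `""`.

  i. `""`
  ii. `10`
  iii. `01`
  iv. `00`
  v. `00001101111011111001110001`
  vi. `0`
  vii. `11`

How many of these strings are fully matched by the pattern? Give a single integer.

i → match
ii → no match
iii → no match
iv → no match
v → no match
vi → match
vii → no match
Total matched: 2

2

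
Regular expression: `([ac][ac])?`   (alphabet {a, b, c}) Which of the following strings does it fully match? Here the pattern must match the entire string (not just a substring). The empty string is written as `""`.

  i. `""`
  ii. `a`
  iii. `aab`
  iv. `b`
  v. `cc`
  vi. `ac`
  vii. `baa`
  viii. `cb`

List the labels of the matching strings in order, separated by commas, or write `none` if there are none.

i, v, vi

i → match
ii → no match
iii → no match
iv → no match
v → match
vi → match
vii → no match
viii → no match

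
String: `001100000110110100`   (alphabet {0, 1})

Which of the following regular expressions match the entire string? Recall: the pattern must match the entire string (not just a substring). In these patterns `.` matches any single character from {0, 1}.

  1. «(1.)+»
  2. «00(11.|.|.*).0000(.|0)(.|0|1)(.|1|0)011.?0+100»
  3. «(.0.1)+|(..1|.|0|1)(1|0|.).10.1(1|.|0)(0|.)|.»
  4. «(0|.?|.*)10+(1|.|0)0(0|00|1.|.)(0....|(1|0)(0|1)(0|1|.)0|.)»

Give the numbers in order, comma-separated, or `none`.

1 → no match — must start with `1`
2 → match
3 → no match
4 → no match

2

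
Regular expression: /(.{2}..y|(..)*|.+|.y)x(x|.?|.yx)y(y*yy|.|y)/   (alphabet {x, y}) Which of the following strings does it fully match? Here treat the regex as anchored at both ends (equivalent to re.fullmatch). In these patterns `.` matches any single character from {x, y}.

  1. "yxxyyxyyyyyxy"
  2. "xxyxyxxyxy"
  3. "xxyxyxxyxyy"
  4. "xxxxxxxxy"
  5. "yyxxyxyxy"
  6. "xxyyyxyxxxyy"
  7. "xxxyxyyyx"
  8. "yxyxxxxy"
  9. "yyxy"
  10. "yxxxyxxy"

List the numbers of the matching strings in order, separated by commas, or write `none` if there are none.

1 → no match
2 → no match
3 → match
4 → no match
5 → no match
6 → match
7 → no match
8 → no match
9 → no match
10 → no match

3, 6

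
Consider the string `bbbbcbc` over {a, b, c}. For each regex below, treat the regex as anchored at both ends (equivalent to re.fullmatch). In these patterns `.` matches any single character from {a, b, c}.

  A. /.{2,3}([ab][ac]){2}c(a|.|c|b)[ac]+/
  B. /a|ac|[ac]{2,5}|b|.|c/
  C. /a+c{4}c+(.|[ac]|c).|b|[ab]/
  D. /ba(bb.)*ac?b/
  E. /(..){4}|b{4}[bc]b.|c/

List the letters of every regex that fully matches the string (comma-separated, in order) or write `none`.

E

A → no match
B → no match
C → no match
D → no match — must start with `ba`
E → match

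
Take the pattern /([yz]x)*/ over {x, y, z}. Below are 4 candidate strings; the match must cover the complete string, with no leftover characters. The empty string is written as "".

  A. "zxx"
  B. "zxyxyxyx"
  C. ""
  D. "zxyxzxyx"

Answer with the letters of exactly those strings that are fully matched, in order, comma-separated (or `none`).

B, C, D

A → no match
B → match
C → match
D → match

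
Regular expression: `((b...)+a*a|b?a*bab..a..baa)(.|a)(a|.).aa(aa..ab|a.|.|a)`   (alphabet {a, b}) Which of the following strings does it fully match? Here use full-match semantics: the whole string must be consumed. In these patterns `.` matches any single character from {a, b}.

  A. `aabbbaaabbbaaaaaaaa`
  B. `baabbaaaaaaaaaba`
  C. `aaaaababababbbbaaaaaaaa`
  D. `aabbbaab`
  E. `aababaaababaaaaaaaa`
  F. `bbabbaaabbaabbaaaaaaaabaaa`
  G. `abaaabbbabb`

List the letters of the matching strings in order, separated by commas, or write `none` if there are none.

E, F

A → no match
B → no match
C → no match
D → no match
E → match
F → match
G → no match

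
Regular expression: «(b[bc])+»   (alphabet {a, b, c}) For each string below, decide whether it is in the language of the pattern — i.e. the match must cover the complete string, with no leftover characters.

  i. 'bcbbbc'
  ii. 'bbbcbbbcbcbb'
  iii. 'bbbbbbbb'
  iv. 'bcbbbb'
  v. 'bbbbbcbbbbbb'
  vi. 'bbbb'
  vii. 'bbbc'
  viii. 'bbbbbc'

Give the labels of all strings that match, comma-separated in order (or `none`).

i, ii, iii, iv, v, vi, vii, viii

i → match
ii → match
iii → match
iv → match
v → match
vi → match
vii → match
viii → match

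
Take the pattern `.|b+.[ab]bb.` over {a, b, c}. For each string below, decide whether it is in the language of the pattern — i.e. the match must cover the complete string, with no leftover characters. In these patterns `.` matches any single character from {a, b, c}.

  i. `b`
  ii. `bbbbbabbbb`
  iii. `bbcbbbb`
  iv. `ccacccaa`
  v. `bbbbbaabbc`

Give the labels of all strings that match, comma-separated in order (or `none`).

i → match
ii → match
iii → match
iv → no match
v → match

i, ii, iii, v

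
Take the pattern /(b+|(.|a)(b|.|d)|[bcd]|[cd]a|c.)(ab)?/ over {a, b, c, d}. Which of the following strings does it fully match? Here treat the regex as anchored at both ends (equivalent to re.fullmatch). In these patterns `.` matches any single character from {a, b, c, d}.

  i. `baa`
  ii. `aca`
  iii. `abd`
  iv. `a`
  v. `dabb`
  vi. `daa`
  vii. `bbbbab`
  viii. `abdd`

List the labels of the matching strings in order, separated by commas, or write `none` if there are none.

vii

i. `baa` → no match
ii. `aca` → no match
iii. `abd` → no match
iv. `a` → no match
v. `dabb` → no match
vi. `daa` → no match
vii. `bbbbab` → match
viii. `abdd` → no match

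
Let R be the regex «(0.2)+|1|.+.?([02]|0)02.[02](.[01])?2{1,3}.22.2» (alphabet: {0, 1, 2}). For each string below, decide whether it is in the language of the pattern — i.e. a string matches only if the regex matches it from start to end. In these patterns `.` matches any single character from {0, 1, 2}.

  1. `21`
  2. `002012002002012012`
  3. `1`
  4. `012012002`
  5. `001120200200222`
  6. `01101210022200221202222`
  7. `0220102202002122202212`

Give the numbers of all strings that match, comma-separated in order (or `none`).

2, 3, 4, 7

1 → no match
2 → match
3 → match
4 → match
5 → no match
6 → no match
7 → match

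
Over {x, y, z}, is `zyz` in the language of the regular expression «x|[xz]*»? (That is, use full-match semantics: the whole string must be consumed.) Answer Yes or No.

No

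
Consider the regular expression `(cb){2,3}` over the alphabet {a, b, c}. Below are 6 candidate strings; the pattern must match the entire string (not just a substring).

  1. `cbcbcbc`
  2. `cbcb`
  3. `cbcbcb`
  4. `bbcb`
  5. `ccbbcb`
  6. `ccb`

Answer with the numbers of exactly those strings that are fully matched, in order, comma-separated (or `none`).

1. `cbcbcbc` → no match — must end with `cb`
2. `cbcb` → match
3. `cbcbcb` → match
4. `bbcb` → no match — must start with `cb`
5. `ccbbcb` → no match — must start with `cb`
6. `ccb` → no match — must start with `cb`

2, 3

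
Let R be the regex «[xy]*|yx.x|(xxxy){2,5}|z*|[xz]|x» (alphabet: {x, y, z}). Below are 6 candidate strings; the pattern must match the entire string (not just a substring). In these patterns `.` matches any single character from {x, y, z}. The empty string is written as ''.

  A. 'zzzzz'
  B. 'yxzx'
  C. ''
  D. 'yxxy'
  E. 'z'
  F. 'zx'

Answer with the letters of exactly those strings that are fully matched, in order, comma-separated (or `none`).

A → match
B → match
C → match
D → match
E → match
F → no match

A, B, C, D, E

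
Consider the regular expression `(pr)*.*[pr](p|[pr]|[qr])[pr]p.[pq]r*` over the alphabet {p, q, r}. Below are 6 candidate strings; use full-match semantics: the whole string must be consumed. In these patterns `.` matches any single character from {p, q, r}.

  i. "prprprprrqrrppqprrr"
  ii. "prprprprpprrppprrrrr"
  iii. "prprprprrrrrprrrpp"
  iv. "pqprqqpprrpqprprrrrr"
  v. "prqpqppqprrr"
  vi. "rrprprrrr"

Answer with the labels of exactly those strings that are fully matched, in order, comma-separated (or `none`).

i → match
ii → match
iii → no match
iv → no match
v → match
vi → no match

i, ii, v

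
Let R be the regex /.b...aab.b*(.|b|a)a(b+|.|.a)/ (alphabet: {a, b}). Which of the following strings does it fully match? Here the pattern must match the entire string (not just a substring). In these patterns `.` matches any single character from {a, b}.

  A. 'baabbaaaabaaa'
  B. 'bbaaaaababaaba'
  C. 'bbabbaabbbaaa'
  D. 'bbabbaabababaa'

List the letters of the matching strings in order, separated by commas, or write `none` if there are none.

A → no match
B → match
C → match
D → no match

B, C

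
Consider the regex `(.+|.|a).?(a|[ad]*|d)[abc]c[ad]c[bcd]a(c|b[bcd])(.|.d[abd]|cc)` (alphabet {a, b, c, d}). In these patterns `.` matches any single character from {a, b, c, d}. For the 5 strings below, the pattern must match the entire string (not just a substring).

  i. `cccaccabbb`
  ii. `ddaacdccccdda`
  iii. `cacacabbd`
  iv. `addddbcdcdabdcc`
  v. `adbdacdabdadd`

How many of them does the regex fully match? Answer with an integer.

2

i → match
ii → no match
iii → no match
iv → match
v → no match
Total matched: 2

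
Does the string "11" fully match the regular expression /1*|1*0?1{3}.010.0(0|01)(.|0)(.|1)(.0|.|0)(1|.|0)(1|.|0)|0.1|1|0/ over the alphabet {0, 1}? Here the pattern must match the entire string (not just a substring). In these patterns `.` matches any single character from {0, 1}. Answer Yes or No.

Yes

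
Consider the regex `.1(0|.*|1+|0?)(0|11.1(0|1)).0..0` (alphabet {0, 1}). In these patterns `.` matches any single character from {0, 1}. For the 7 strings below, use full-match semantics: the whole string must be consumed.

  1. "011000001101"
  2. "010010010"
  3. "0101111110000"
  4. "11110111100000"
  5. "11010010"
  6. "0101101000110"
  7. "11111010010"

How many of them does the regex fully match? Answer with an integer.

1 → no match — must end with "0"
2 → match
3 → match
4 → no match
5 → match
6 → match
7 → match
Total matched: 5

5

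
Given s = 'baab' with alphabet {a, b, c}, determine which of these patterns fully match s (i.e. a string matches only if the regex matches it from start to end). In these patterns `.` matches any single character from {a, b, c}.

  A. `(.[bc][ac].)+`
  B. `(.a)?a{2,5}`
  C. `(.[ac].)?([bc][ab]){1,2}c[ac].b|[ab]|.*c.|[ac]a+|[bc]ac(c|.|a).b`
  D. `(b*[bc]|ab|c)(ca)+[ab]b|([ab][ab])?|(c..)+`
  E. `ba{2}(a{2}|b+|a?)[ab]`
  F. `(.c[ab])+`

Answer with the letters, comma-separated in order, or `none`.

A → no match
B → no match — must end with 'a'
C → no match
D → no match
E → match
F → no match

E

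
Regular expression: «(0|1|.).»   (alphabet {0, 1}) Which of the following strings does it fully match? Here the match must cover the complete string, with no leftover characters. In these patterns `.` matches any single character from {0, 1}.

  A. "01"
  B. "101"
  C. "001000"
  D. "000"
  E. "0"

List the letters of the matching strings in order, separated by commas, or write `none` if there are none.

A

A → match
B → no match
C → no match
D → no match
E → no match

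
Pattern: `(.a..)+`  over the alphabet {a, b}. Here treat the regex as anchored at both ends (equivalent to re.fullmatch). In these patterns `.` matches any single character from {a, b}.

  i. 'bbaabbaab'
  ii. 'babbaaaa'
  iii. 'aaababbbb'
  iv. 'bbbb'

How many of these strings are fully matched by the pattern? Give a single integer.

i → no match
ii → match
iii → no match
iv → no match
Total matched: 1

1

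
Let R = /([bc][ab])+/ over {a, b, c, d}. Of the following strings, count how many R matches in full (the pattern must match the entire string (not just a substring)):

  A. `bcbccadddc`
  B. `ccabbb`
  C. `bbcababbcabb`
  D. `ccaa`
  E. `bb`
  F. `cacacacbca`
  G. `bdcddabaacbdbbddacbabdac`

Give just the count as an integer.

3

A. `bcbccadddc` → no match
B. `ccabbb` → no match
C. `bbcababbcabb` → match
D. `ccaa` → no match
E. `bb` → match
F. `cacacacbca` → match
G → no match
Total matched: 3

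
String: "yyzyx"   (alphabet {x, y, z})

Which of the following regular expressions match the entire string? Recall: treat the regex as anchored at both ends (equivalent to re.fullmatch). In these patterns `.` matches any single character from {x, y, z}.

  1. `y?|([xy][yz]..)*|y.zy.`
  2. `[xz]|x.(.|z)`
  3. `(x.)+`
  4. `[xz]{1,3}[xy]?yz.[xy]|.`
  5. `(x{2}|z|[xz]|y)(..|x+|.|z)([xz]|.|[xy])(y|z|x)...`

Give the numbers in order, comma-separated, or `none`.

1 → match
2 → no match
3 → no match — must start with "x"
4 → no match
5 → no match

1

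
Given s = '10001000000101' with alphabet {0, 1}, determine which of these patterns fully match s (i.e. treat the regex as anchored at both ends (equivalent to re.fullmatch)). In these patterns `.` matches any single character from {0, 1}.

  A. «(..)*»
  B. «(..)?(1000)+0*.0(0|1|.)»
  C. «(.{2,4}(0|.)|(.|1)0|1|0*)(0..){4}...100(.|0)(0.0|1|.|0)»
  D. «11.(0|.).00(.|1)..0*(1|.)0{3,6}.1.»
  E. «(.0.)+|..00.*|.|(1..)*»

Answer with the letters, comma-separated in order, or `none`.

A, B, E

A → match
B → match
C → no match
D → no match — must start with '11'
E → match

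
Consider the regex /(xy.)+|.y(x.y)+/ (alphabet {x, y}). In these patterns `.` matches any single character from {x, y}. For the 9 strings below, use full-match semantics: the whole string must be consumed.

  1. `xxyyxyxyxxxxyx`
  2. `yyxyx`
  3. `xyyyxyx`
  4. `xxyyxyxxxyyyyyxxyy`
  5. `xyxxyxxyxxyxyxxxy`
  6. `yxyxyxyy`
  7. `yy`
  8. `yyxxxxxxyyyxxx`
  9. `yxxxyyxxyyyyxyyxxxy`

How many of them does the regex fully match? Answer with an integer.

0

1 → no match
2. `yyxyx` → no match
3. `xyyyxyx` → no match
4 → no match
5 → no match
6. `yxyxyxyy` → no match
7. `yy` → no match
8 → no match
9 → no match
Total matched: 0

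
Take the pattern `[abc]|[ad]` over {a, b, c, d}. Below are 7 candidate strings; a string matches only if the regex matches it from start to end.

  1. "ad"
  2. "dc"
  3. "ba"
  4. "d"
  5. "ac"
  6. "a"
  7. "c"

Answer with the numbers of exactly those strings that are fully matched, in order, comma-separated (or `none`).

4, 6, 7

1 → no match
2 → no match
3 → no match
4 → match
5 → no match
6 → match
7 → match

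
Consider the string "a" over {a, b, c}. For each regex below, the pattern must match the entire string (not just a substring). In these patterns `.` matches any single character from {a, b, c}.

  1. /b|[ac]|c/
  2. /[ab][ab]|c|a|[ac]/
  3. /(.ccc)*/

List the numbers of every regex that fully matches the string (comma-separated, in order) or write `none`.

1, 2

1 → match
2 → match
3 → no match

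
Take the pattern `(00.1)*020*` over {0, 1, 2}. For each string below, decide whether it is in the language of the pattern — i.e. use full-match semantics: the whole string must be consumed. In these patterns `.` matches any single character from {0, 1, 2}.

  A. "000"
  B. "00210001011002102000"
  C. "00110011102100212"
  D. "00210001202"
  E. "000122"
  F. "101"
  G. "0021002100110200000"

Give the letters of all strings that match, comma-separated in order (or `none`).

G

A → no match
B → no match
C → no match
D → no match
E → no match
F → no match
G → match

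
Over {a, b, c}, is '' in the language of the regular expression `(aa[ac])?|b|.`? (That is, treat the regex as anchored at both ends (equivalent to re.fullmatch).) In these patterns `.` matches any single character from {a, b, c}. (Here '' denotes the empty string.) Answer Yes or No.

Yes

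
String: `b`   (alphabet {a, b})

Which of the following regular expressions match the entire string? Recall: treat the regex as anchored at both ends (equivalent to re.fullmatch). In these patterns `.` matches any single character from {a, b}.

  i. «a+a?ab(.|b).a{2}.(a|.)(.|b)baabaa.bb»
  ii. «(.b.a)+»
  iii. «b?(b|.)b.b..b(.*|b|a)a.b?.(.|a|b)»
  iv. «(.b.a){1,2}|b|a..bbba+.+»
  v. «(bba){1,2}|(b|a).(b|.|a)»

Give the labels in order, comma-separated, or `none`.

iv

i → no match — must start with `a`
ii → no match — must end with `a`
iii → no match
iv → match
v → no match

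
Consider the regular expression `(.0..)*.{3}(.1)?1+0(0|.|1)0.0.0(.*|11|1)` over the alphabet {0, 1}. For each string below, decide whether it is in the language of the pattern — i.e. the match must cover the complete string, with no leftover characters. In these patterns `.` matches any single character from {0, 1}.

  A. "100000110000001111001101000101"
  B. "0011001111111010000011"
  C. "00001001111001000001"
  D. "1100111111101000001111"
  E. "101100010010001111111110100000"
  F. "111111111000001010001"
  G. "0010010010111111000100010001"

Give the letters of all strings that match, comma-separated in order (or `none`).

A → match
B → match
C → no match
D → match
E → match
F → match
G → no match

A, B, D, E, F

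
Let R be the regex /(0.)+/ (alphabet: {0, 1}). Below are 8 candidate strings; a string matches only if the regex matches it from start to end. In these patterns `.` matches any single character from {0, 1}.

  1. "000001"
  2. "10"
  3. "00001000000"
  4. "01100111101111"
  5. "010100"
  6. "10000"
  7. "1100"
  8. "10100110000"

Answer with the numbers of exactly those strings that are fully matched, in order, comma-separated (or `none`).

1 → match
2 → no match — must start with "0"
3 → no match
4 → no match
5 → match
6 → no match — must start with "0"
7 → no match — must start with "0"
8 → no match — must start with "0"

1, 5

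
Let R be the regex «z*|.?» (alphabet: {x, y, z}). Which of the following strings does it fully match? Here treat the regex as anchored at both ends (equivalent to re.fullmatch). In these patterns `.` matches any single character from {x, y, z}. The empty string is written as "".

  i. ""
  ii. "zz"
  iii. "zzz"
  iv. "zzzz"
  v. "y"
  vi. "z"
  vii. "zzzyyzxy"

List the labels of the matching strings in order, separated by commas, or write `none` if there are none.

i, ii, iii, iv, v, vi

i → match
ii → match
iii → match
iv → match
v → match
vi → match
vii → no match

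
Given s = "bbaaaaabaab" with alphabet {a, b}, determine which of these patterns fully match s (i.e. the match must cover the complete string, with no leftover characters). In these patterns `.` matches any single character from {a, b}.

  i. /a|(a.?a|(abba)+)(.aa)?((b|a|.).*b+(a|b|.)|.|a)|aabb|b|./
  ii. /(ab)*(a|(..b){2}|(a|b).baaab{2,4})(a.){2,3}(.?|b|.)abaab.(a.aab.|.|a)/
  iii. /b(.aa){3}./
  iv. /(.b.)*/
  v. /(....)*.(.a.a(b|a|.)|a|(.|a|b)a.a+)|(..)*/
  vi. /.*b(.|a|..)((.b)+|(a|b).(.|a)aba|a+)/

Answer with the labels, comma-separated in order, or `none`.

iii, vi

i → no match
ii → no match
iii → match
iv → no match
v → no match
vi → match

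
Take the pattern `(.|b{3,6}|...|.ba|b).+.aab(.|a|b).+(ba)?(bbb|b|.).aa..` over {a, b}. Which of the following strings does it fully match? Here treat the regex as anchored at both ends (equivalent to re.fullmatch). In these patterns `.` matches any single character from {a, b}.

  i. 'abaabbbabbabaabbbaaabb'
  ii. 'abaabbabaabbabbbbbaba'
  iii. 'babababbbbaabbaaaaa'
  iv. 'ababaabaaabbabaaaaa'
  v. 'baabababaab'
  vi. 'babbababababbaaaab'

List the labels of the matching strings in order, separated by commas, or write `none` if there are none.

iv

i → no match
ii → no match
iii → no match
iv → match
v. 'baabababaab' → no match
vi → no match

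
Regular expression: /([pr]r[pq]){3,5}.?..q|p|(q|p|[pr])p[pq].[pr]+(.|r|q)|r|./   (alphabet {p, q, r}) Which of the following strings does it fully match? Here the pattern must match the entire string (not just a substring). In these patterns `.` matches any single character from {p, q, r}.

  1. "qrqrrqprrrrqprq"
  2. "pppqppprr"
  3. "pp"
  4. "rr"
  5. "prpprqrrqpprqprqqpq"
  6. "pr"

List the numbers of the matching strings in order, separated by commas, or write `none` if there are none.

1 → no match
2 → match
3 → no match
4 → no match
5 → no match
6 → no match

2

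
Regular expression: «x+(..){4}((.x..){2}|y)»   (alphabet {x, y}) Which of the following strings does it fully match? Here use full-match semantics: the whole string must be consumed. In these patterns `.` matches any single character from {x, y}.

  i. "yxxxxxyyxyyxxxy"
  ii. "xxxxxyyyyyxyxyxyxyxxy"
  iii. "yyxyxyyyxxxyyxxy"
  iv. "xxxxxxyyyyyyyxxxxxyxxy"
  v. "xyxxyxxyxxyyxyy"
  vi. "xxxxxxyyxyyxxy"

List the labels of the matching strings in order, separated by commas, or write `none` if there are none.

ii, iv, vi

i → no match — must start with "x"
ii → match
iii → no match — must start with "x"
iv → match
v → no match
vi → match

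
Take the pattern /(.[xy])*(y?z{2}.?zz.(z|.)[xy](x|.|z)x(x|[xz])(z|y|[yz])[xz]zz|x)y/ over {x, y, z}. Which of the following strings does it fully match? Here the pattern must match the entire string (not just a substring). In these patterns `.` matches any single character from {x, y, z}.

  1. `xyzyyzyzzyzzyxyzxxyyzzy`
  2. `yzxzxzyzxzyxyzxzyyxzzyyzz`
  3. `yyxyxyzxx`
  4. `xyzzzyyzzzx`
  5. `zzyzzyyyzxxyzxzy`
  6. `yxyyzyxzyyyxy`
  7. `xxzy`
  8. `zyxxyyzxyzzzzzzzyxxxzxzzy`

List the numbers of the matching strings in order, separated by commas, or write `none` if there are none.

8

1 → no match
2 → no match — must end with `y`
3. `yyxyxyzxx` → no match — must end with `y`
4. `xyzzzyyzzzx` → no match — must end with `y`
5 → no match
6 → no match
7. `xxzy` → no match
8 → match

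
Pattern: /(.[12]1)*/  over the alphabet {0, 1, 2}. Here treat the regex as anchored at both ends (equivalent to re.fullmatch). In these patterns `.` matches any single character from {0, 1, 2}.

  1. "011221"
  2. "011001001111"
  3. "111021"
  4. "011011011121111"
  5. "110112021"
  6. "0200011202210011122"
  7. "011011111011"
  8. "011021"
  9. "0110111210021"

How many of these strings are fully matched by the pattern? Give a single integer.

5

1 → match
2 → no match
3 → match
4 → match
5 → no match
6 → no match
7 → match
8 → match
9 → no match
Total matched: 5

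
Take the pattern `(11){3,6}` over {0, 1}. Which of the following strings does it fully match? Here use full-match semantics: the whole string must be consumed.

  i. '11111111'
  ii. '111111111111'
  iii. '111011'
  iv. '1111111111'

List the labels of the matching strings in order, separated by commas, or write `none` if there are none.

i → match
ii → match
iii → no match
iv → match

i, ii, iv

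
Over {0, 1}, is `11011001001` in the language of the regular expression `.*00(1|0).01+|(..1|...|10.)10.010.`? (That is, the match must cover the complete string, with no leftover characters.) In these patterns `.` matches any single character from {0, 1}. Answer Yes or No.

Yes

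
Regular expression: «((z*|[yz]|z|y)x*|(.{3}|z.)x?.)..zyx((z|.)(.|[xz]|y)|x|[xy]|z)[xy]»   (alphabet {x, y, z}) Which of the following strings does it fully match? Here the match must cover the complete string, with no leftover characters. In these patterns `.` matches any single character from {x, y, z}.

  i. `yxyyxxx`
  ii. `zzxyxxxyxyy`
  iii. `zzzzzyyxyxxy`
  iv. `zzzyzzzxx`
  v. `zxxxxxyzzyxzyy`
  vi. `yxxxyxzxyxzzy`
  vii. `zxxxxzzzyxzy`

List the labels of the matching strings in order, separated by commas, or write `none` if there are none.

v, vii

i. `yxyyxxx` → no match
ii. `zzxyxxxyxyy` → no match
iii. `zzzzzyyxyxxy` → no match
iv. `zzzyzzzxx` → no match
v → match
vi → no match
vii. `zxxxxzzzyxzy` → match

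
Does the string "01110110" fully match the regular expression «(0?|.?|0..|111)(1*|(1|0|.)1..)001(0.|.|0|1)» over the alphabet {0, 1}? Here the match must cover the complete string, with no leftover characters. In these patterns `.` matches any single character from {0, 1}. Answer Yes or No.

No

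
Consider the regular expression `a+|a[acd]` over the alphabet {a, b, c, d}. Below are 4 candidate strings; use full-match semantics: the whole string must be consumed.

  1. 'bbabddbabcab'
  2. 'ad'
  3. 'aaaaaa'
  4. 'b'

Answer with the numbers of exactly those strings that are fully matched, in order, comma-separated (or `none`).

2, 3

1 → no match — must start with 'a'
2 → match
3 → match
4 → no match — must start with 'a'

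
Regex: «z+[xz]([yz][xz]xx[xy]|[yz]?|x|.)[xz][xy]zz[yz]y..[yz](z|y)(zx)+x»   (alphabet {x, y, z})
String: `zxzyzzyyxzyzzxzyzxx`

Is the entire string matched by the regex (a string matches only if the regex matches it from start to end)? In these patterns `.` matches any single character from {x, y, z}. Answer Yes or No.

No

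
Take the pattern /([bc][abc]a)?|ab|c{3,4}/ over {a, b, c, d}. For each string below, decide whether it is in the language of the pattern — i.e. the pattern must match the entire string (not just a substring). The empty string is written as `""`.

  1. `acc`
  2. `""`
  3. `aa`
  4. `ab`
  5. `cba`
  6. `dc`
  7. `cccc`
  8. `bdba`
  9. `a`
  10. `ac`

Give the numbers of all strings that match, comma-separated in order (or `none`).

2, 4, 5, 7

1 → no match
2 → match
3 → no match
4 → match
5 → match
6 → no match
7 → match
8 → no match
9 → no match
10 → no match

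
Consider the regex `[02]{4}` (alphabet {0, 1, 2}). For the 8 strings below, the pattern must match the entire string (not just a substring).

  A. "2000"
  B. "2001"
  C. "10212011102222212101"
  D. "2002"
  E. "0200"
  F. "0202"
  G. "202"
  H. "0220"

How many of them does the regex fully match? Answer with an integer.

5

A. "2000" → match
B. "2001" → no match
C → no match
D. "2002" → match
E. "0200" → match
F. "0202" → match
G. "202" → no match
H. "0220" → match
Total matched: 5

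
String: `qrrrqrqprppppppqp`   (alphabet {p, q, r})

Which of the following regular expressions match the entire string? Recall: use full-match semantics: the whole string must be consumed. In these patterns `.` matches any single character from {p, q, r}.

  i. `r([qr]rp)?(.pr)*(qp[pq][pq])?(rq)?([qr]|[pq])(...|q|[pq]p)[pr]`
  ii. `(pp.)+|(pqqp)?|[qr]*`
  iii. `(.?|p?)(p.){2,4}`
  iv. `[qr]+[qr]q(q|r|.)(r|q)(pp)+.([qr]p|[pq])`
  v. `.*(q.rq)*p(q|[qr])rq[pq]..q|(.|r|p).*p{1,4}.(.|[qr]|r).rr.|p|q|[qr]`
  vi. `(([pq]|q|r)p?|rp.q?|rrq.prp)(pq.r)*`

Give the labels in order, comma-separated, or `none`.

iv

i → no match — must start with `r`
ii → no match
iii → no match
iv → match
v → no match
vi → no match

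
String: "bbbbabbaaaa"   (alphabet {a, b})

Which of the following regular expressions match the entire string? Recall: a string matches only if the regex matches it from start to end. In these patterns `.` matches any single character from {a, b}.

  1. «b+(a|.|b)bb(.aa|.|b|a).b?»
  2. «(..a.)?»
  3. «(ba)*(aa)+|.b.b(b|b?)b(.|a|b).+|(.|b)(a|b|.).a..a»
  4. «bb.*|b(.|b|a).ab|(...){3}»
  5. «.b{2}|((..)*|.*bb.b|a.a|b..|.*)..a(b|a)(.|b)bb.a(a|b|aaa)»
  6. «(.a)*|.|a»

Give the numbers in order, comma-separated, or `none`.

1 → match
2 → no match
3 → no match
4 → match
5 → no match
6 → no match

1, 4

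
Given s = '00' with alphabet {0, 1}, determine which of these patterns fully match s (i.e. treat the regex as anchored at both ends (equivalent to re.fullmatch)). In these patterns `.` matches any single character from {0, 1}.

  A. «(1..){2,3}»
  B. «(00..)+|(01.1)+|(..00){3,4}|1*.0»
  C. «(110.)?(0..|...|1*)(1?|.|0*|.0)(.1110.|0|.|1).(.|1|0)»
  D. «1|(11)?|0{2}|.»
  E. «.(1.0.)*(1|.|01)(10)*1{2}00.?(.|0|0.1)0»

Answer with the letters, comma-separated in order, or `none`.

A → no match — must start with '1'
B → match
C → no match
D → match
E → no match

B, D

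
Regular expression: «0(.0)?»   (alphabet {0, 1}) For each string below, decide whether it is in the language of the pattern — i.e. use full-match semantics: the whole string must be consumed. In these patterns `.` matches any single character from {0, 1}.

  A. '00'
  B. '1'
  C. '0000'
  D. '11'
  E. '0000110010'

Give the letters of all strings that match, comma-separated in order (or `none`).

A → no match
B → no match — must start with '0'
C → no match
D → no match — must start with '0'
E → no match

none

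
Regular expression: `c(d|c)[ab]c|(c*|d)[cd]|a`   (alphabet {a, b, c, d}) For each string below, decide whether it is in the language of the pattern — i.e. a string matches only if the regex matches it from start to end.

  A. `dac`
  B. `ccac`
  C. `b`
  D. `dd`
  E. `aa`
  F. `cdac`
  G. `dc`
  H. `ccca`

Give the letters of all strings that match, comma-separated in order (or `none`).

A → no match
B → match
C → no match
D → match
E → no match
F → match
G → match
H → no match

B, D, F, G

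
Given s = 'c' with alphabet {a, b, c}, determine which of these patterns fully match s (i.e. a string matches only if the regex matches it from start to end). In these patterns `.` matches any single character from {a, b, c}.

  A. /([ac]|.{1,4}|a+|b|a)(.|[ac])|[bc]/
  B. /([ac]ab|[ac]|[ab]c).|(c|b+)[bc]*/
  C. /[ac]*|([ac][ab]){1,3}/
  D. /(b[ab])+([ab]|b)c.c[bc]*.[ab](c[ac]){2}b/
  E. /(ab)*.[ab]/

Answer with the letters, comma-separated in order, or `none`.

A, B, C

A → match
B → match
C → match
D → no match — must start with 'b'
E → no match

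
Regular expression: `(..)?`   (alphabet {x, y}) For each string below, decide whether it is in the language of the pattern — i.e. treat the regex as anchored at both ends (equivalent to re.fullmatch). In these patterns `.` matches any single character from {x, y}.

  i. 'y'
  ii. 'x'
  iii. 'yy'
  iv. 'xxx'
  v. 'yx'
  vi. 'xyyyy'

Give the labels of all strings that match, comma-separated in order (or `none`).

i → no match
ii → no match
iii → match
iv → no match
v → match
vi → no match

iii, v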